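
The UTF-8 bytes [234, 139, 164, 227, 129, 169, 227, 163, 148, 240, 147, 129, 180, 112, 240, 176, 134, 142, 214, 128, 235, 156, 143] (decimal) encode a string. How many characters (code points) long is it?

Byte at offset 0: 0xEA = 11101010 → 3-byte char (#1). Advance 3.
Byte at offset 3: 0xE3 = 11100011 → 3-byte char (#2). Advance 3.
Byte at offset 6: 0xE3 = 11100011 → 3-byte char (#3). Advance 3.
Byte at offset 9: 0xF0 = 11110000 → 4-byte char (#4). Advance 4.
Byte at offset 13: 0x70 = 01110000 → 1-byte char (#5). Advance 1.
Byte at offset 14: 0xF0 = 11110000 → 4-byte char (#6). Advance 4.
Byte at offset 18: 0xD6 = 11010110 → 2-byte char (#7). Advance 2.
Byte at offset 20: 0xEB = 11101011 → 3-byte char (#8). Advance 3.
Reached end at offset 23 after 8 code points.

8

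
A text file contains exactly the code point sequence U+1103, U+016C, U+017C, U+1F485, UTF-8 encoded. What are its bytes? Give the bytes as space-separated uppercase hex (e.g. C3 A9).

U+1103: 3-byte form → E1 84 83.
U+016C: 2-byte form → C5 AC.
U+017C: 2-byte form → C5 BC.
U+1F485: 4-byte form → F0 9F 92 85.
Concatenated (11 bytes): E1 84 83 C5 AC C5 BC F0 9F 92 85.

E1 84 83 C5 AC C5 BC F0 9F 92 85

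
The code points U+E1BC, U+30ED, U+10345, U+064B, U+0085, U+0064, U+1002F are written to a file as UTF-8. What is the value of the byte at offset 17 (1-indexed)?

1-indexed offset 17 is 0-indexed offset 16.
U+E1BC → 3-byte form EE 86 BC at offsets 0–2.
U+30ED → 3-byte form E3 83 AD at offsets 3–5.
U+10345 → 4-byte form F0 90 8D 85 at offsets 6–9.
U+064B → 2-byte form D9 8B at offsets 10–11.
U+0085 → 2-byte form C2 85 at offsets 12–13.
U+0064 → 1-byte form 64 at offsets 14–14.
U+1002F → 4-byte form F0 90 80 AF at offsets 15–18.
Offset 16 falls in char 7's range; it's byte 2 of F0 90 80 AF = 0x90.

0x90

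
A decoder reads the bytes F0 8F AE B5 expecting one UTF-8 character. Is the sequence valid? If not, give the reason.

invalid (overlong encoding)

Leading byte 0xF0 = 11110000 → 4-byte form.
Continuation bytes all match 10xxxxxx. Payload decodes to 0xFBB5.
But 0xFBB5 < 0x10000, the minimum for a 4-byte sequence — this is an overlong encoding.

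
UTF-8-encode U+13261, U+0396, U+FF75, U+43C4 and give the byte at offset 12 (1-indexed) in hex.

0x84

1-indexed offset 12 is 0-indexed offset 11.
U+13261 → 4-byte form F0 93 89 A1 at offsets 0–3.
U+0396 → 2-byte form CE 96 at offsets 4–5.
U+FF75 → 3-byte form EF BD B5 at offsets 6–8.
U+43C4 → 3-byte form E4 8F 84 at offsets 9–11.
Offset 11 falls in char 4's range; it's byte 3 of E4 8F 84 = 0x84.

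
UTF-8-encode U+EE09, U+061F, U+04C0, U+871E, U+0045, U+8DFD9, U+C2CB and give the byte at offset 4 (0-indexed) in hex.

0x9F

U+EE09 → 3-byte form EE B8 89 at offsets 0–2.
U+061F → 2-byte form D8 9F at offsets 3–4.
Offset 4 falls in char 2's range; it's byte 2 of D8 9F = 0x9F.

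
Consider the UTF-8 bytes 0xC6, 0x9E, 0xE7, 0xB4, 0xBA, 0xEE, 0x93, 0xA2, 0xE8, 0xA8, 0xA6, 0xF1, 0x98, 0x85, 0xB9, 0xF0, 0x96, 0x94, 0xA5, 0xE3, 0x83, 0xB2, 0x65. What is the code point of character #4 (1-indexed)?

U+8A26

Offset 0: leading byte 0xC6 = 11000110 → 2-byte char #1 = C6 9E.
Offset 2: leading byte 0xE7 = 11100111 → 3-byte char #2 = E7 B4 BA.
Offset 5: leading byte 0xEE = 11101110 → 3-byte char #3 = EE 93 A2.
Offset 8: leading byte 0xE8 = 11101000 → 3-byte char #4 = E8 A8 A6.
Leading byte 0xE8 = 11101000 matches 1110xxxx → 3-byte sequence.
Byte 1: 0xE8 = 11101000, payload 1000 (4 bits).
Byte 2: 0xA8 = 10101000 (10xxxxxx ✓), payload 101000.
Byte 3: 0xA6 = 10100110 (10xxxxxx ✓), payload 100110.
Concatenate: 1000101000100110 = 0x8A26 (16 bits → U+8A26).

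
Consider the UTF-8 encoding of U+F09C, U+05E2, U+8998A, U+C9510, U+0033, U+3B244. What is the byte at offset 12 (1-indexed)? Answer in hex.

0x94

1-indexed offset 12 is 0-indexed offset 11.
U+F09C → 3-byte form EF 82 9C at offsets 0–2.
U+05E2 → 2-byte form D7 A2 at offsets 3–4.
U+8998A → 4-byte form F2 89 A6 8A at offsets 5–8.
U+C9510 → 4-byte form F3 89 94 90 at offsets 9–12.
Offset 11 falls in char 4's range; it's byte 3 of F3 89 94 90 = 0x94.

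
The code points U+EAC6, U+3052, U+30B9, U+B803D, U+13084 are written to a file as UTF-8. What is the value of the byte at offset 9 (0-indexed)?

0xF2

U+EAC6 → 3-byte form EE AB 86 at offsets 0–2.
U+3052 → 3-byte form E3 81 92 at offsets 3–5.
U+30B9 → 3-byte form E3 82 B9 at offsets 6–8.
U+B803D → 4-byte form F2 B8 80 BD at offsets 9–12.
Offset 9 falls in char 4's range; it's byte 1 of F2 B8 80 BD = 0xF2.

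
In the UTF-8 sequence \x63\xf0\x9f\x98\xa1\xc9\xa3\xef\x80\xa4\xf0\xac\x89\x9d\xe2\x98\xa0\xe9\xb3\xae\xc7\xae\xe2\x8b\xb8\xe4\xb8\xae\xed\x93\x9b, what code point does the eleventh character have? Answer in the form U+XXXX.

U+D4DB

Offset 0: leading byte 0x63 = 01100011 → 1-byte char #1 = 63.
Offset 1: leading byte 0xF0 = 11110000 → 4-byte char #2 = F0 9F 98 A1.
Offset 5: leading byte 0xC9 = 11001001 → 2-byte char #3 = C9 A3.
Offset 7: leading byte 0xEF = 11101111 → 3-byte char #4 = EF 80 A4.
Offset 10: leading byte 0xF0 = 11110000 → 4-byte char #5 = F0 AC 89 9D.
Offset 14: leading byte 0xE2 = 11100010 → 3-byte char #6 = E2 98 A0.
Offset 17: leading byte 0xE9 = 11101001 → 3-byte char #7 = E9 B3 AE.
Offset 20: leading byte 0xC7 = 11000111 → 2-byte char #8 = C7 AE.
Offset 22: leading byte 0xE2 = 11100010 → 3-byte char #9 = E2 8B B8.
Offset 25: leading byte 0xE4 = 11100100 → 3-byte char #10 = E4 B8 AE.
Offset 28: leading byte 0xED = 11101101 → 3-byte char #11 = ED 93 9B.
Leading byte 0xED = 11101101 matches 1110xxxx → 3-byte sequence.
Byte 1: 0xED = 11101101, payload 1101 (4 bits).
Byte 2: 0x93 = 10010011 (10xxxxxx ✓), payload 010011.
Byte 3: 0x9B = 10011011 (10xxxxxx ✓), payload 011011.
Concatenate: 1101010011011011 = 0xD4DB (16 bits → U+D4DB).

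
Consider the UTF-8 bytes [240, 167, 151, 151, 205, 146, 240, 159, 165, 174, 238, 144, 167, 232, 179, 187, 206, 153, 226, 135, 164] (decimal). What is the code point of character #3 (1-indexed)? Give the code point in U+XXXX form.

U+1F96E

Offset 0: leading byte 0xF0 = 11110000 → 4-byte char #1 = F0 A7 97 97.
Offset 4: leading byte 0xCD = 11001101 → 2-byte char #2 = CD 92.
Offset 6: leading byte 0xF0 = 11110000 → 4-byte char #3 = F0 9F A5 AE.
Leading byte 0xF0 = 11110000 matches 11110xxx → 4-byte sequence.
Byte 1: 0xF0 = 11110000, payload 000 (3 bits).
Byte 2: 0x9F = 10011111 (10xxxxxx ✓), payload 011111.
Byte 3: 0xA5 = 10100101 (10xxxxxx ✓), payload 100101.
Byte 4: 0xAE = 10101110 (10xxxxxx ✓), payload 101110.
Concatenate: 000011111100101101110 = 0x1F96E (21 bits → U+1F96E).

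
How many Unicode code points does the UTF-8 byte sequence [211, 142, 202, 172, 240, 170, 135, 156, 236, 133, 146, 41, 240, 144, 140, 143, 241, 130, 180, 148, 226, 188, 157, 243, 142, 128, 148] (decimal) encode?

Byte at offset 0: 0xD3 = 11010011 → 2-byte char (#1). Advance 2.
Byte at offset 2: 0xCA = 11001010 → 2-byte char (#2). Advance 2.
Byte at offset 4: 0xF0 = 11110000 → 4-byte char (#3). Advance 4.
Byte at offset 8: 0xEC = 11101100 → 3-byte char (#4). Advance 3.
Byte at offset 11: 0x29 = 00101001 → 1-byte char (#5). Advance 1.
Byte at offset 12: 0xF0 = 11110000 → 4-byte char (#6). Advance 4.
Byte at offset 16: 0xF1 = 11110001 → 4-byte char (#7). Advance 4.
Byte at offset 20: 0xE2 = 11100010 → 3-byte char (#8). Advance 3.
Byte at offset 23: 0xF3 = 11110011 → 4-byte char (#9). Advance 4.
Reached end at offset 27 after 9 code points.

9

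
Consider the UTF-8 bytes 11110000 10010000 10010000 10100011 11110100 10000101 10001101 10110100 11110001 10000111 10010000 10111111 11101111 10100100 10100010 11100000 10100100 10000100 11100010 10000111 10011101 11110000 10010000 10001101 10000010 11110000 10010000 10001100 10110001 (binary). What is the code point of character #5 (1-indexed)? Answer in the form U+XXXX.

U+0904

Offset 0: leading byte 0xF0 = 11110000 → 4-byte char #1 = F0 90 90 A3.
Offset 4: leading byte 0xF4 = 11110100 → 4-byte char #2 = F4 85 8D B4.
Offset 8: leading byte 0xF1 = 11110001 → 4-byte char #3 = F1 87 90 BF.
Offset 12: leading byte 0xEF = 11101111 → 3-byte char #4 = EF A4 A2.
Offset 15: leading byte 0xE0 = 11100000 → 3-byte char #5 = E0 A4 84.
Leading byte 0xE0 = 11100000 matches 1110xxxx → 3-byte sequence.
Byte 1: 0xE0 = 11100000, payload 0000 (4 bits).
Byte 2: 0xA4 = 10100100 (10xxxxxx ✓), payload 100100.
Byte 3: 0x84 = 10000100 (10xxxxxx ✓), payload 000100.
Concatenate: 0000100100000100 = 0x904 (16 bits → U+0904).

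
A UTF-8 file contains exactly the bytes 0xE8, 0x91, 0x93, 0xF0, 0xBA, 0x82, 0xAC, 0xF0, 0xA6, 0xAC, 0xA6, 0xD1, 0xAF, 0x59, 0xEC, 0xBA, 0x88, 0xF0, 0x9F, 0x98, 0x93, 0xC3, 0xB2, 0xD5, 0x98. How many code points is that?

9

Byte at offset 0: 0xE8 = 11101000 → 3-byte char (#1). Advance 3.
Byte at offset 3: 0xF0 = 11110000 → 4-byte char (#2). Advance 4.
Byte at offset 7: 0xF0 = 11110000 → 4-byte char (#3). Advance 4.
Byte at offset 11: 0xD1 = 11010001 → 2-byte char (#4). Advance 2.
Byte at offset 13: 0x59 = 01011001 → 1-byte char (#5). Advance 1.
Byte at offset 14: 0xEC = 11101100 → 3-byte char (#6). Advance 3.
Byte at offset 17: 0xF0 = 11110000 → 4-byte char (#7). Advance 4.
Byte at offset 21: 0xC3 = 11000011 → 2-byte char (#8). Advance 2.
Byte at offset 23: 0xD5 = 11010101 → 2-byte char (#9). Advance 2.
Reached end at offset 25 after 9 code points.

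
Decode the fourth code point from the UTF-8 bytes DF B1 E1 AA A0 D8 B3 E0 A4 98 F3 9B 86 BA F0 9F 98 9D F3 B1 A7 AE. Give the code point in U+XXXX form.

U+0918

Offset 0: leading byte 0xDF = 11011111 → 2-byte char #1 = DF B1.
Offset 2: leading byte 0xE1 = 11100001 → 3-byte char #2 = E1 AA A0.
Offset 5: leading byte 0xD8 = 11011000 → 2-byte char #3 = D8 B3.
Offset 7: leading byte 0xE0 = 11100000 → 3-byte char #4 = E0 A4 98.
Leading byte 0xE0 = 11100000 matches 1110xxxx → 3-byte sequence.
Byte 1: 0xE0 = 11100000, payload 0000 (4 bits).
Byte 2: 0xA4 = 10100100 (10xxxxxx ✓), payload 100100.
Byte 3: 0x98 = 10011000 (10xxxxxx ✓), payload 011000.
Concatenate: 0000100100011000 = 0x918 (16 bits → U+0918).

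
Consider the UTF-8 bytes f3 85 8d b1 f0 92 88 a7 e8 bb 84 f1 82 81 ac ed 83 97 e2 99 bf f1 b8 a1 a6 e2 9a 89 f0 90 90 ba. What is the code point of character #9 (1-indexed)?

U+1043A

Offset 0: leading byte 0xF3 = 11110011 → 4-byte char #1 = F3 85 8D B1.
Offset 4: leading byte 0xF0 = 11110000 → 4-byte char #2 = F0 92 88 A7.
Offset 8: leading byte 0xE8 = 11101000 → 3-byte char #3 = E8 BB 84.
Offset 11: leading byte 0xF1 = 11110001 → 4-byte char #4 = F1 82 81 AC.
Offset 15: leading byte 0xED = 11101101 → 3-byte char #5 = ED 83 97.
Offset 18: leading byte 0xE2 = 11100010 → 3-byte char #6 = E2 99 BF.
Offset 21: leading byte 0xF1 = 11110001 → 4-byte char #7 = F1 B8 A1 A6.
Offset 25: leading byte 0xE2 = 11100010 → 3-byte char #8 = E2 9A 89.
Offset 28: leading byte 0xF0 = 11110000 → 4-byte char #9 = F0 90 90 BA.
Leading byte 0xF0 = 11110000 matches 11110xxx → 4-byte sequence.
Byte 1: 0xF0 = 11110000, payload 000 (3 bits).
Byte 2: 0x90 = 10010000 (10xxxxxx ✓), payload 010000.
Byte 3: 0x90 = 10010000 (10xxxxxx ✓), payload 010000.
Byte 4: 0xBA = 10111010 (10xxxxxx ✓), payload 111010.
Concatenate: 000010000010000111010 = 0x1043A (21 bits → U+1043A).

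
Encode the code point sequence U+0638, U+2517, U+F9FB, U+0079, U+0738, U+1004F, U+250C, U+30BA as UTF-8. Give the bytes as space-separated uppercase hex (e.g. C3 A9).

U+0638: 2-byte form → D8 B8.
U+2517: 3-byte form → E2 94 97.
U+F9FB: 3-byte form → EF A7 BB.
U+0079: 1-byte form → 79.
U+0738: 2-byte form → DC B8.
U+1004F: 4-byte form → F0 90 81 8F.
U+250C: 3-byte form → E2 94 8C.
U+30BA: 3-byte form → E3 82 BA.
Concatenated (21 bytes): D8 B8 E2 94 97 EF A7 BB 79 DC B8 F0 90 81 8F E2 94 8C E3 82 BA.

D8 B8 E2 94 97 EF A7 BB 79 DC B8 F0 90 81 8F E2 94 8C E3 82 BA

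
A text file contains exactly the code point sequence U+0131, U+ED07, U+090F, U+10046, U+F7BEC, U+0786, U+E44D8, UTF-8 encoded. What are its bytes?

U+0131: 2-byte form → C4 B1.
U+ED07: 3-byte form → EE B4 87.
U+090F: 3-byte form → E0 A4 8F.
U+10046: 4-byte form → F0 90 81 86.
U+F7BEC: 4-byte form → F3 B7 AF AC.
U+0786: 2-byte form → DE 86.
U+E44D8: 4-byte form → F3 A4 93 98.
Concatenated (22 bytes): C4 B1 EE B4 87 E0 A4 8F F0 90 81 86 F3 B7 AF AC DE 86 F3 A4 93 98.

C4 B1 EE B4 87 E0 A4 8F F0 90 81 86 F3 B7 AF AC DE 86 F3 A4 93 98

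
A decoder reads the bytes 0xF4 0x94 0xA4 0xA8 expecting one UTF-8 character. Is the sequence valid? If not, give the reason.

Leading byte 0xF4 = 11110100 → 4-byte form.
Payload = 0x114928, which exceeds U+10FFFF, the maximum Unicode code point. (Leading bytes F5–FF, or F4 followed by ≥ 0x90, are invalid.)

invalid (encodes a value above U+10FFFF)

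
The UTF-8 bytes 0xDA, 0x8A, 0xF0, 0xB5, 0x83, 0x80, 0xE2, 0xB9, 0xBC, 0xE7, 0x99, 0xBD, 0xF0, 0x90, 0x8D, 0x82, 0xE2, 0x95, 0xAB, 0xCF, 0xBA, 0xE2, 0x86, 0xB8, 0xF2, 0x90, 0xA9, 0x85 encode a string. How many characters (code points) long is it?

Byte at offset 0: 0xDA = 11011010 → 2-byte char (#1). Advance 2.
Byte at offset 2: 0xF0 = 11110000 → 4-byte char (#2). Advance 4.
Byte at offset 6: 0xE2 = 11100010 → 3-byte char (#3). Advance 3.
Byte at offset 9: 0xE7 = 11100111 → 3-byte char (#4). Advance 3.
Byte at offset 12: 0xF0 = 11110000 → 4-byte char (#5). Advance 4.
Byte at offset 16: 0xE2 = 11100010 → 3-byte char (#6). Advance 3.
Byte at offset 19: 0xCF = 11001111 → 2-byte char (#7). Advance 2.
Byte at offset 21: 0xE2 = 11100010 → 3-byte char (#8). Advance 3.
Byte at offset 24: 0xF2 = 11110010 → 4-byte char (#9). Advance 4.
Reached end at offset 28 after 9 code points.

9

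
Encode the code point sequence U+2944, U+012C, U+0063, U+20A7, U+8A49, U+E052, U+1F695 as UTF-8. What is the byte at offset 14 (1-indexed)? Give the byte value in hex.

1-indexed offset 14 is 0-indexed offset 13.
U+2944 → 3-byte form E2 A5 84 at offsets 0–2.
U+012C → 2-byte form C4 AC at offsets 3–4.
U+0063 → 1-byte form 63 at offsets 5–5.
U+20A7 → 3-byte form E2 82 A7 at offsets 6–8.
U+8A49 → 3-byte form E8 A9 89 at offsets 9–11.
U+E052 → 3-byte form EE 81 92 at offsets 12–14.
Offset 13 falls in char 6's range; it's byte 2 of EE 81 92 = 0x81.

0x81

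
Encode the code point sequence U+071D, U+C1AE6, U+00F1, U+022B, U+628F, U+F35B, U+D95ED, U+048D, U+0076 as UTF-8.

U+071D: 2-byte form → DC 9D.
U+C1AE6: 4-byte form → F3 81 AB A6.
U+00F1: 2-byte form → C3 B1.
U+022B: 2-byte form → C8 AB.
U+628F: 3-byte form → E6 8A 8F.
U+F35B: 3-byte form → EF 8D 9B.
U+D95ED: 4-byte form → F3 99 97 AD.
U+048D: 2-byte form → D2 8D.
U+0076: 1-byte form → 76.
Concatenated (23 bytes): DC 9D F3 81 AB A6 C3 B1 C8 AB E6 8A 8F EF 8D 9B F3 99 97 AD D2 8D 76.

DC 9D F3 81 AB A6 C3 B1 C8 AB E6 8A 8F EF 8D 9B F3 99 97 AD D2 8D 76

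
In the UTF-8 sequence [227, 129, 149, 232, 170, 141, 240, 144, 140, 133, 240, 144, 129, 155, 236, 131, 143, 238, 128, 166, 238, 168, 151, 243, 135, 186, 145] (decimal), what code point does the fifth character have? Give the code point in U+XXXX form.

U+C0CF

Offset 0: leading byte 0xE3 = 11100011 → 3-byte char #1 = E3 81 95.
Offset 3: leading byte 0xE8 = 11101000 → 3-byte char #2 = E8 AA 8D.
Offset 6: leading byte 0xF0 = 11110000 → 4-byte char #3 = F0 90 8C 85.
Offset 10: leading byte 0xF0 = 11110000 → 4-byte char #4 = F0 90 81 9B.
Offset 14: leading byte 0xEC = 11101100 → 3-byte char #5 = EC 83 8F.
Leading byte 0xEC = 11101100 matches 1110xxxx → 3-byte sequence.
Byte 1: 0xEC = 11101100, payload 1100 (4 bits).
Byte 2: 0x83 = 10000011 (10xxxxxx ✓), payload 000011.
Byte 3: 0x8F = 10001111 (10xxxxxx ✓), payload 001111.
Concatenate: 1100000011001111 = 0xC0CF (16 bits → U+C0CF).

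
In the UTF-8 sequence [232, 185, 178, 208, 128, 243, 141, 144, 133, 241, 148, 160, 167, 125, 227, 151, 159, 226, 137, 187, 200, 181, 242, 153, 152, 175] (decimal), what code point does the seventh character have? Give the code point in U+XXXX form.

Offset 0: leading byte 0xE8 = 11101000 → 3-byte char #1 = E8 B9 B2.
Offset 3: leading byte 0xD0 = 11010000 → 2-byte char #2 = D0 80.
Offset 5: leading byte 0xF3 = 11110011 → 4-byte char #3 = F3 8D 90 85.
Offset 9: leading byte 0xF1 = 11110001 → 4-byte char #4 = F1 94 A0 A7.
Offset 13: leading byte 0x7D = 01111101 → 1-byte char #5 = 7D.
Offset 14: leading byte 0xE3 = 11100011 → 3-byte char #6 = E3 97 9F.
Offset 17: leading byte 0xE2 = 11100010 → 3-byte char #7 = E2 89 BB.
Leading byte 0xE2 = 11100010 matches 1110xxxx → 3-byte sequence.
Byte 1: 0xE2 = 11100010, payload 0010 (4 bits).
Byte 2: 0x89 = 10001001 (10xxxxxx ✓), payload 001001.
Byte 3: 0xBB = 10111011 (10xxxxxx ✓), payload 111011.
Concatenate: 0010001001111011 = 0x227B (16 bits → U+227B).

U+227B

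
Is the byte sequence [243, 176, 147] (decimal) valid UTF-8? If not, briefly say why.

Leading byte 0xF3 = 11110011 → 4-byte form, but only 3 bytes are present.

invalid (sequence truncated)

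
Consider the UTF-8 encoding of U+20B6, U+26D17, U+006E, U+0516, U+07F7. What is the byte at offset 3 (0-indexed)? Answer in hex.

0xF0

U+20B6 → 3-byte form E2 82 B6 at offsets 0–2.
U+26D17 → 4-byte form F0 A6 B4 97 at offsets 3–6.
Offset 3 falls in char 2's range; it's byte 1 of F0 A6 B4 97 = 0xF0.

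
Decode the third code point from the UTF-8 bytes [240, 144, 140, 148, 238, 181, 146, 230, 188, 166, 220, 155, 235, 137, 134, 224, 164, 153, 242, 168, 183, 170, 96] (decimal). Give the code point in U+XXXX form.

U+6F26

Offset 0: leading byte 0xF0 = 11110000 → 4-byte char #1 = F0 90 8C 94.
Offset 4: leading byte 0xEE = 11101110 → 3-byte char #2 = EE B5 92.
Offset 7: leading byte 0xE6 = 11100110 → 3-byte char #3 = E6 BC A6.
Leading byte 0xE6 = 11100110 matches 1110xxxx → 3-byte sequence.
Byte 1: 0xE6 = 11100110, payload 0110 (4 bits).
Byte 2: 0xBC = 10111100 (10xxxxxx ✓), payload 111100.
Byte 3: 0xA6 = 10100110 (10xxxxxx ✓), payload 100110.
Concatenate: 0110111100100110 = 0x6F26 (16 bits → U+6F26).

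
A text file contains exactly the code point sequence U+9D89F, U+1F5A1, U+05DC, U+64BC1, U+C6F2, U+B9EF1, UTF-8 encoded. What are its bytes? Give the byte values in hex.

U+9D89F: 4-byte form → F2 9D A2 9F.
U+1F5A1: 4-byte form → F0 9F 96 A1.
U+05DC: 2-byte form → D7 9C.
U+64BC1: 4-byte form → F1 A4 AF 81.
U+C6F2: 3-byte form → EC 9B B2.
U+B9EF1: 4-byte form → F2 B9 BB B1.
Concatenated (21 bytes): F2 9D A2 9F F0 9F 96 A1 D7 9C F1 A4 AF 81 EC 9B B2 F2 B9 BB B1.

F2 9D A2 9F F0 9F 96 A1 D7 9C F1 A4 AF 81 EC 9B B2 F2 B9 BB B1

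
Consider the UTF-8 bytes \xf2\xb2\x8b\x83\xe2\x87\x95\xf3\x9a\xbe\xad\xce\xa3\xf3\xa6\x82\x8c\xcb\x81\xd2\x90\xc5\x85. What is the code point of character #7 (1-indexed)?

U+0490

Offset 0: leading byte 0xF2 = 11110010 → 4-byte char #1 = F2 B2 8B 83.
Offset 4: leading byte 0xE2 = 11100010 → 3-byte char #2 = E2 87 95.
Offset 7: leading byte 0xF3 = 11110011 → 4-byte char #3 = F3 9A BE AD.
Offset 11: leading byte 0xCE = 11001110 → 2-byte char #4 = CE A3.
Offset 13: leading byte 0xF3 = 11110011 → 4-byte char #5 = F3 A6 82 8C.
Offset 17: leading byte 0xCB = 11001011 → 2-byte char #6 = CB 81.
Offset 19: leading byte 0xD2 = 11010010 → 2-byte char #7 = D2 90.
Leading byte 0xD2 = 11010010 matches 110xxxxx → 2-byte sequence.
Byte 1: 0xD2 = 11010010, payload 10010 (5 bits).
Byte 2: 0x90 = 10010000 (10xxxxxx ✓), payload 010000.
Concatenate: 10010010000 = 0x490 (11 bits → U+0490).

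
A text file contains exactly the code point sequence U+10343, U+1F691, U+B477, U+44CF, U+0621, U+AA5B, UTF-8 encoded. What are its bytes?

U+10343: 4-byte form → F0 90 8D 83.
U+1F691: 4-byte form → F0 9F 9A 91.
U+B477: 3-byte form → EB 91 B7.
U+44CF: 3-byte form → E4 93 8F.
U+0621: 2-byte form → D8 A1.
U+AA5B: 3-byte form → EA A9 9B.
Concatenated (19 bytes): F0 90 8D 83 F0 9F 9A 91 EB 91 B7 E4 93 8F D8 A1 EA A9 9B.

F0 90 8D 83 F0 9F 9A 91 EB 91 B7 E4 93 8F D8 A1 EA A9 9B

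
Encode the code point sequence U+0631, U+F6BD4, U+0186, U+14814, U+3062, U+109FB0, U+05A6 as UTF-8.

U+0631: 2-byte form → D8 B1.
U+F6BD4: 4-byte form → F3 B6 AF 94.
U+0186: 2-byte form → C6 86.
U+14814: 4-byte form → F0 94 A0 94.
U+3062: 3-byte form → E3 81 A2.
U+109FB0: 4-byte form → F4 89 BE B0.
U+05A6: 2-byte form → D6 A6.
Concatenated (21 bytes): D8 B1 F3 B6 AF 94 C6 86 F0 94 A0 94 E3 81 A2 F4 89 BE B0 D6 A6.

D8 B1 F3 B6 AF 94 C6 86 F0 94 A0 94 E3 81 A2 F4 89 BE B0 D6 A6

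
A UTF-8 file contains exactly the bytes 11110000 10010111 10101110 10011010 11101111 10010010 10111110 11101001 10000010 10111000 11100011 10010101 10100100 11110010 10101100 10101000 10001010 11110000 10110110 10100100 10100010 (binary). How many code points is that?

6

Byte at offset 0: 0xF0 = 11110000 → 4-byte char (#1). Advance 4.
Byte at offset 4: 0xEF = 11101111 → 3-byte char (#2). Advance 3.
Byte at offset 7: 0xE9 = 11101001 → 3-byte char (#3). Advance 3.
Byte at offset 10: 0xE3 = 11100011 → 3-byte char (#4). Advance 3.
Byte at offset 13: 0xF2 = 11110010 → 4-byte char (#5). Advance 4.
Byte at offset 17: 0xF0 = 11110000 → 4-byte char (#6). Advance 4.
Reached end at offset 21 after 6 code points.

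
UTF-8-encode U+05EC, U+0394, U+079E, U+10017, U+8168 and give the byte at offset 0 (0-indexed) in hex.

0xD7

U+05EC → 2-byte form D7 AC at offsets 0–1.
Offset 0 falls in char 1's range; it's byte 1 of D7 AC = 0xD7.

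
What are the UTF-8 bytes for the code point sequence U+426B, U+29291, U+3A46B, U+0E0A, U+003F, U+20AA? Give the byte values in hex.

E4 89 AB F0 A9 8A 91 F0 BA 91 AB E0 B8 8A 3F E2 82 AA

U+426B: 3-byte form → E4 89 AB.
U+29291: 4-byte form → F0 A9 8A 91.
U+3A46B: 4-byte form → F0 BA 91 AB.
U+0E0A: 3-byte form → E0 B8 8A.
U+003F: 1-byte form → 3F.
U+20AA: 3-byte form → E2 82 AA.
Concatenated (18 bytes): E4 89 AB F0 A9 8A 91 F0 BA 91 AB E0 B8 8A 3F E2 82 AA.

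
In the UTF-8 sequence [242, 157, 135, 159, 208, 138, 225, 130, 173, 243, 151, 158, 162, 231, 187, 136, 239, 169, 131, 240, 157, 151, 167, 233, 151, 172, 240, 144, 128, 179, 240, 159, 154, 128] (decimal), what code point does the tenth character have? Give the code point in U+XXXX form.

U+1F680

Offset 0: leading byte 0xF2 = 11110010 → 4-byte char #1 = F2 9D 87 9F.
Offset 4: leading byte 0xD0 = 11010000 → 2-byte char #2 = D0 8A.
Offset 6: leading byte 0xE1 = 11100001 → 3-byte char #3 = E1 82 AD.
Offset 9: leading byte 0xF3 = 11110011 → 4-byte char #4 = F3 97 9E A2.
Offset 13: leading byte 0xE7 = 11100111 → 3-byte char #5 = E7 BB 88.
Offset 16: leading byte 0xEF = 11101111 → 3-byte char #6 = EF A9 83.
Offset 19: leading byte 0xF0 = 11110000 → 4-byte char #7 = F0 9D 97 A7.
Offset 23: leading byte 0xE9 = 11101001 → 3-byte char #8 = E9 97 AC.
Offset 26: leading byte 0xF0 = 11110000 → 4-byte char #9 = F0 90 80 B3.
Offset 30: leading byte 0xF0 = 11110000 → 4-byte char #10 = F0 9F 9A 80.
Leading byte 0xF0 = 11110000 matches 11110xxx → 4-byte sequence.
Byte 1: 0xF0 = 11110000, payload 000 (3 bits).
Byte 2: 0x9F = 10011111 (10xxxxxx ✓), payload 011111.
Byte 3: 0x9A = 10011010 (10xxxxxx ✓), payload 011010.
Byte 4: 0x80 = 10000000 (10xxxxxx ✓), payload 000000.
Concatenate: 000011111011010000000 = 0x1F680 (21 bits → U+1F680).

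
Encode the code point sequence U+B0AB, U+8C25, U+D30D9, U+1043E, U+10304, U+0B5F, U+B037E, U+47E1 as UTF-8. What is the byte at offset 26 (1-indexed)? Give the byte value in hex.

1-indexed offset 26 is 0-indexed offset 25.
U+B0AB → 3-byte form EB 82 AB at offsets 0–2.
U+8C25 → 3-byte form E8 B0 A5 at offsets 3–5.
U+D30D9 → 4-byte form F3 93 83 99 at offsets 6–9.
U+1043E → 4-byte form F0 90 90 BE at offsets 10–13.
U+10304 → 4-byte form F0 90 8C 84 at offsets 14–17.
U+0B5F → 3-byte form E0 AD 9F at offsets 18–20.
U+B037E → 4-byte form F2 B0 8D BE at offsets 21–24.
U+47E1 → 3-byte form E4 9F A1 at offsets 25–27.
Offset 25 falls in char 8's range; it's byte 1 of E4 9F A1 = 0xE4.

0xE4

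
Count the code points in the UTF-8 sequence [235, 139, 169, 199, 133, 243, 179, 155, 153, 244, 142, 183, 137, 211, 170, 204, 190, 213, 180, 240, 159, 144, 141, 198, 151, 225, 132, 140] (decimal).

10

Byte at offset 0: 0xEB = 11101011 → 3-byte char (#1). Advance 3.
Byte at offset 3: 0xC7 = 11000111 → 2-byte char (#2). Advance 2.
Byte at offset 5: 0xF3 = 11110011 → 4-byte char (#3). Advance 4.
Byte at offset 9: 0xF4 = 11110100 → 4-byte char (#4). Advance 4.
Byte at offset 13: 0xD3 = 11010011 → 2-byte char (#5). Advance 2.
Byte at offset 15: 0xCC = 11001100 → 2-byte char (#6). Advance 2.
Byte at offset 17: 0xD5 = 11010101 → 2-byte char (#7). Advance 2.
Byte at offset 19: 0xF0 = 11110000 → 4-byte char (#8). Advance 4.
Byte at offset 23: 0xC6 = 11000110 → 2-byte char (#9). Advance 2.
Byte at offset 25: 0xE1 = 11100001 → 3-byte char (#10). Advance 3.
Reached end at offset 28 after 10 code points.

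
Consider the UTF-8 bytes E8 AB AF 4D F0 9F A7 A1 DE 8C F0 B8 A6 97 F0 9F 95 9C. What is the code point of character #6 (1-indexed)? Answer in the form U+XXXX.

Offset 0: leading byte 0xE8 = 11101000 → 3-byte char #1 = E8 AB AF.
Offset 3: leading byte 0x4D = 01001101 → 1-byte char #2 = 4D.
Offset 4: leading byte 0xF0 = 11110000 → 4-byte char #3 = F0 9F A7 A1.
Offset 8: leading byte 0xDE = 11011110 → 2-byte char #4 = DE 8C.
Offset 10: leading byte 0xF0 = 11110000 → 4-byte char #5 = F0 B8 A6 97.
Offset 14: leading byte 0xF0 = 11110000 → 4-byte char #6 = F0 9F 95 9C.
Leading byte 0xF0 = 11110000 matches 11110xxx → 4-byte sequence.
Byte 1: 0xF0 = 11110000, payload 000 (3 bits).
Byte 2: 0x9F = 10011111 (10xxxxxx ✓), payload 011111.
Byte 3: 0x95 = 10010101 (10xxxxxx ✓), payload 010101.
Byte 4: 0x9C = 10011100 (10xxxxxx ✓), payload 011100.
Concatenate: 000011111010101011100 = 0x1F55C (21 bits → U+1F55C).

U+1F55C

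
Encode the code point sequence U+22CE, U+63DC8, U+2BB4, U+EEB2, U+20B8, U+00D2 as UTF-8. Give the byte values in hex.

E2 8B 8E F1 A3 B7 88 E2 AE B4 EE BA B2 E2 82 B8 C3 92

U+22CE: 3-byte form → E2 8B 8E.
U+63DC8: 4-byte form → F1 A3 B7 88.
U+2BB4: 3-byte form → E2 AE B4.
U+EEB2: 3-byte form → EE BA B2.
U+20B8: 3-byte form → E2 82 B8.
U+00D2: 2-byte form → C3 92.
Concatenated (18 bytes): E2 8B 8E F1 A3 B7 88 E2 AE B4 EE BA B2 E2 82 B8 C3 92.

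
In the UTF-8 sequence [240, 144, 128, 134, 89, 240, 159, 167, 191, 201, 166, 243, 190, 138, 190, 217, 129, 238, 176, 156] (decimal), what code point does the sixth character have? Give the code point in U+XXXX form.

Offset 0: leading byte 0xF0 = 11110000 → 4-byte char #1 = F0 90 80 86.
Offset 4: leading byte 0x59 = 01011001 → 1-byte char #2 = 59.
Offset 5: leading byte 0xF0 = 11110000 → 4-byte char #3 = F0 9F A7 BF.
Offset 9: leading byte 0xC9 = 11001001 → 2-byte char #4 = C9 A6.
Offset 11: leading byte 0xF3 = 11110011 → 4-byte char #5 = F3 BE 8A BE.
Offset 15: leading byte 0xD9 = 11011001 → 2-byte char #6 = D9 81.
Leading byte 0xD9 = 11011001 matches 110xxxxx → 2-byte sequence.
Byte 1: 0xD9 = 11011001, payload 11001 (5 bits).
Byte 2: 0x81 = 10000001 (10xxxxxx ✓), payload 000001.
Concatenate: 11001000001 = 0x641 (11 bits → U+0641).

U+0641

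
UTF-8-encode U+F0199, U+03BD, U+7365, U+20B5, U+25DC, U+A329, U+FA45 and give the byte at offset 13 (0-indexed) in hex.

U+F0199 → 4-byte form F3 B0 86 99 at offsets 0–3.
U+03BD → 2-byte form CE BD at offsets 4–5.
U+7365 → 3-byte form E7 8D A5 at offsets 6–8.
U+20B5 → 3-byte form E2 82 B5 at offsets 9–11.
U+25DC → 3-byte form E2 97 9C at offsets 12–14.
Offset 13 falls in char 5's range; it's byte 2 of E2 97 9C = 0x97.

0x97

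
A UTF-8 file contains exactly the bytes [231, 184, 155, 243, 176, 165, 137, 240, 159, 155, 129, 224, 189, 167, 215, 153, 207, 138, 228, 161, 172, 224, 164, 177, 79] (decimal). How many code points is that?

9

Byte at offset 0: 0xE7 = 11100111 → 3-byte char (#1). Advance 3.
Byte at offset 3: 0xF3 = 11110011 → 4-byte char (#2). Advance 4.
Byte at offset 7: 0xF0 = 11110000 → 4-byte char (#3). Advance 4.
Byte at offset 11: 0xE0 = 11100000 → 3-byte char (#4). Advance 3.
Byte at offset 14: 0xD7 = 11010111 → 2-byte char (#5). Advance 2.
Byte at offset 16: 0xCF = 11001111 → 2-byte char (#6). Advance 2.
Byte at offset 18: 0xE4 = 11100100 → 3-byte char (#7). Advance 3.
Byte at offset 21: 0xE0 = 11100000 → 3-byte char (#8). Advance 3.
Byte at offset 24: 0x4F = 01001111 → 1-byte char (#9). Advance 1.
Reached end at offset 25 after 9 code points.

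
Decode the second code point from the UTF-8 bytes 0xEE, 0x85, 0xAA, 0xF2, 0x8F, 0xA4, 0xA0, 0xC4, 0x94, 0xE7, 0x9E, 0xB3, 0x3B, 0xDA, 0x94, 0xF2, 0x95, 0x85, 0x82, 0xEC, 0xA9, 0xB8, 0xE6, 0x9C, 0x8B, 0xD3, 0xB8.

Offset 0: leading byte 0xEE = 11101110 → 3-byte char #1 = EE 85 AA.
Offset 3: leading byte 0xF2 = 11110010 → 4-byte char #2 = F2 8F A4 A0.
Leading byte 0xF2 = 11110010 matches 11110xxx → 4-byte sequence.
Byte 1: 0xF2 = 11110010, payload 010 (3 bits).
Byte 2: 0x8F = 10001111 (10xxxxxx ✓), payload 001111.
Byte 3: 0xA4 = 10100100 (10xxxxxx ✓), payload 100100.
Byte 4: 0xA0 = 10100000 (10xxxxxx ✓), payload 100000.
Concatenate: 010001111100100100000 = 0x8F920 (21 bits → U+8F920).

U+8F920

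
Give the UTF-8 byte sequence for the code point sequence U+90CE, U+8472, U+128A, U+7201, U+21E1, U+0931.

U+90CE: 3-byte form → E9 83 8E.
U+8472: 3-byte form → E8 91 B2.
U+128A: 3-byte form → E1 8A 8A.
U+7201: 3-byte form → E7 88 81.
U+21E1: 3-byte form → E2 87 A1.
U+0931: 3-byte form → E0 A4 B1.
Concatenated (18 bytes): E9 83 8E E8 91 B2 E1 8A 8A E7 88 81 E2 87 A1 E0 A4 B1.

E9 83 8E E8 91 B2 E1 8A 8A E7 88 81 E2 87 A1 E0 A4 B1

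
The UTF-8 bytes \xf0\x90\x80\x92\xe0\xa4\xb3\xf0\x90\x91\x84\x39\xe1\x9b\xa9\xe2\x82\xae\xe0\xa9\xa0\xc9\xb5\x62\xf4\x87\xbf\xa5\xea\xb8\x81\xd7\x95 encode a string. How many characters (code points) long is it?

Byte at offset 0: 0xF0 = 11110000 → 4-byte char (#1). Advance 4.
Byte at offset 4: 0xE0 = 11100000 → 3-byte char (#2). Advance 3.
Byte at offset 7: 0xF0 = 11110000 → 4-byte char (#3). Advance 4.
Byte at offset 11: 0x39 = 00111001 → 1-byte char (#4). Advance 1.
Byte at offset 12: 0xE1 = 11100001 → 3-byte char (#5). Advance 3.
Byte at offset 15: 0xE2 = 11100010 → 3-byte char (#6). Advance 3.
Byte at offset 18: 0xE0 = 11100000 → 3-byte char (#7). Advance 3.
Byte at offset 21: 0xC9 = 11001001 → 2-byte char (#8). Advance 2.
Byte at offset 23: 0x62 = 01100010 → 1-byte char (#9). Advance 1.
Byte at offset 24: 0xF4 = 11110100 → 4-byte char (#10). Advance 4.
Byte at offset 28: 0xEA = 11101010 → 3-byte char (#11). Advance 3.
Byte at offset 31: 0xD7 = 11010111 → 2-byte char (#12). Advance 2.
Reached end at offset 33 after 12 code points.

12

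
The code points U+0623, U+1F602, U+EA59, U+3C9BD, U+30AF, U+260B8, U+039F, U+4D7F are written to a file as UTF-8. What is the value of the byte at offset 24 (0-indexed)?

U+0623 → 2-byte form D8 A3 at offsets 0–1.
U+1F602 → 4-byte form F0 9F 98 82 at offsets 2–5.
U+EA59 → 3-byte form EE A9 99 at offsets 6–8.
U+3C9BD → 4-byte form F0 BC A6 BD at offsets 9–12.
U+30AF → 3-byte form E3 82 AF at offsets 13–15.
U+260B8 → 4-byte form F0 A6 82 B8 at offsets 16–19.
U+039F → 2-byte form CE 9F at offsets 20–21.
U+4D7F → 3-byte form E4 B5 BF at offsets 22–24.
Offset 24 falls in char 8's range; it's byte 3 of E4 B5 BF = 0xBF.

0xBF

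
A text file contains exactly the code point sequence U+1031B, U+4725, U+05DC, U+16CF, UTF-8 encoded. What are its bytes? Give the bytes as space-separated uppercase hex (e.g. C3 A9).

U+1031B: 4-byte form → F0 90 8C 9B.
U+4725: 3-byte form → E4 9C A5.
U+05DC: 2-byte form → D7 9C.
U+16CF: 3-byte form → E1 9B 8F.
Concatenated (12 bytes): F0 90 8C 9B E4 9C A5 D7 9C E1 9B 8F.

F0 90 8C 9B E4 9C A5 D7 9C E1 9B 8F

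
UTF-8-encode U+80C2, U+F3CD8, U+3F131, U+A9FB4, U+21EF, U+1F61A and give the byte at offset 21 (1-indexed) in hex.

1-indexed offset 21 is 0-indexed offset 20.
U+80C2 → 3-byte form E8 83 82 at offsets 0–2.
U+F3CD8 → 4-byte form F3 B3 B3 98 at offsets 3–6.
U+3F131 → 4-byte form F0 BF 84 B1 at offsets 7–10.
U+A9FB4 → 4-byte form F2 A9 BE B4 at offsets 11–14.
U+21EF → 3-byte form E2 87 AF at offsets 15–17.
U+1F61A → 4-byte form F0 9F 98 9A at offsets 18–21.
Offset 20 falls in char 6's range; it's byte 3 of F0 9F 98 9A = 0x98.

0x98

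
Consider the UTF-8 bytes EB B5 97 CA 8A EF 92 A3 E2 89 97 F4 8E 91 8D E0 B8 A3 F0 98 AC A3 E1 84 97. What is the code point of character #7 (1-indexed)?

Offset 0: leading byte 0xEB = 11101011 → 3-byte char #1 = EB B5 97.
Offset 3: leading byte 0xCA = 11001010 → 2-byte char #2 = CA 8A.
Offset 5: leading byte 0xEF = 11101111 → 3-byte char #3 = EF 92 A3.
Offset 8: leading byte 0xE2 = 11100010 → 3-byte char #4 = E2 89 97.
Offset 11: leading byte 0xF4 = 11110100 → 4-byte char #5 = F4 8E 91 8D.
Offset 15: leading byte 0xE0 = 11100000 → 3-byte char #6 = E0 B8 A3.
Offset 18: leading byte 0xF0 = 11110000 → 4-byte char #7 = F0 98 AC A3.
Leading byte 0xF0 = 11110000 matches 11110xxx → 4-byte sequence.
Byte 1: 0xF0 = 11110000, payload 000 (3 bits).
Byte 2: 0x98 = 10011000 (10xxxxxx ✓), payload 011000.
Byte 3: 0xAC = 10101100 (10xxxxxx ✓), payload 101100.
Byte 4: 0xA3 = 10100011 (10xxxxxx ✓), payload 100011.
Concatenate: 000011000101100100011 = 0x18B23 (21 bits → U+18B23).

U+18B23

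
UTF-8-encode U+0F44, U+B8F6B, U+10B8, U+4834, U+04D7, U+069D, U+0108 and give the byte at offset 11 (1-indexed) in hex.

0xE4

1-indexed offset 11 is 0-indexed offset 10.
U+0F44 → 3-byte form E0 BD 84 at offsets 0–2.
U+B8F6B → 4-byte form F2 B8 BD AB at offsets 3–6.
U+10B8 → 3-byte form E1 82 B8 at offsets 7–9.
U+4834 → 3-byte form E4 A0 B4 at offsets 10–12.
Offset 10 falls in char 4's range; it's byte 1 of E4 A0 B4 = 0xE4.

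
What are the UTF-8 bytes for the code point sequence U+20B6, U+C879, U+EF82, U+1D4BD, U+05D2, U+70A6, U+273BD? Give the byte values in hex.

U+20B6: 3-byte form → E2 82 B6.
U+C879: 3-byte form → EC A1 B9.
U+EF82: 3-byte form → EE BE 82.
U+1D4BD: 4-byte form → F0 9D 92 BD.
U+05D2: 2-byte form → D7 92.
U+70A6: 3-byte form → E7 82 A6.
U+273BD: 4-byte form → F0 A7 8E BD.
Concatenated (22 bytes): E2 82 B6 EC A1 B9 EE BE 82 F0 9D 92 BD D7 92 E7 82 A6 F0 A7 8E BD.

E2 82 B6 EC A1 B9 EE BE 82 F0 9D 92 BD D7 92 E7 82 A6 F0 A7 8E BD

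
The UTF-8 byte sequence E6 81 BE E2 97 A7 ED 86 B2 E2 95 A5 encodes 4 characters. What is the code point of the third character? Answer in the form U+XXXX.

Offset 0: leading byte 0xE6 = 11100110 → 3-byte char #1 = E6 81 BE.
Offset 3: leading byte 0xE2 = 11100010 → 3-byte char #2 = E2 97 A7.
Offset 6: leading byte 0xED = 11101101 → 3-byte char #3 = ED 86 B2.
Leading byte 0xED = 11101101 matches 1110xxxx → 3-byte sequence.
Byte 1: 0xED = 11101101, payload 1101 (4 bits).
Byte 2: 0x86 = 10000110 (10xxxxxx ✓), payload 000110.
Byte 3: 0xB2 = 10110010 (10xxxxxx ✓), payload 110010.
Concatenate: 1101000110110010 = 0xD1B2 (16 bits → U+D1B2).

U+D1B2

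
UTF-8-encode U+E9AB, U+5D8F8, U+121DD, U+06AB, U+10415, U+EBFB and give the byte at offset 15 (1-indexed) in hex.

0x90

1-indexed offset 15 is 0-indexed offset 14.
U+E9AB → 3-byte form EE A6 AB at offsets 0–2.
U+5D8F8 → 4-byte form F1 9D A3 B8 at offsets 3–6.
U+121DD → 4-byte form F0 92 87 9D at offsets 7–10.
U+06AB → 2-byte form DA AB at offsets 11–12.
U+10415 → 4-byte form F0 90 90 95 at offsets 13–16.
Offset 14 falls in char 5's range; it's byte 2 of F0 90 90 95 = 0x90.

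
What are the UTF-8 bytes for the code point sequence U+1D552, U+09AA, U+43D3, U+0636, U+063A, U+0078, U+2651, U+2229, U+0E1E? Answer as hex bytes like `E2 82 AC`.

F0 9D 95 92 E0 A6 AA E4 8F 93 D8 B6 D8 BA 78 E2 99 91 E2 88 A9 E0 B8 9E

U+1D552: 4-byte form → F0 9D 95 92.
U+09AA: 3-byte form → E0 A6 AA.
U+43D3: 3-byte form → E4 8F 93.
U+0636: 2-byte form → D8 B6.
U+063A: 2-byte form → D8 BA.
U+0078: 1-byte form → 78.
U+2651: 3-byte form → E2 99 91.
U+2229: 3-byte form → E2 88 A9.
U+0E1E: 3-byte form → E0 B8 9E.
Concatenated (24 bytes): F0 9D 95 92 E0 A6 AA E4 8F 93 D8 B6 D8 BA 78 E2 99 91 E2 88 A9 E0 B8 9E.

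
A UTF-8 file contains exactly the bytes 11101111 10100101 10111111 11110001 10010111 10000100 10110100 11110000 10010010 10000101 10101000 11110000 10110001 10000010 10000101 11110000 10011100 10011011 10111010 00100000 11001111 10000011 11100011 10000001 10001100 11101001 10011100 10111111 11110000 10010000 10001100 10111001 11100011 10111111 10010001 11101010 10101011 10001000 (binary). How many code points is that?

12

Byte at offset 0: 0xEF = 11101111 → 3-byte char (#1). Advance 3.
Byte at offset 3: 0xF1 = 11110001 → 4-byte char (#2). Advance 4.
Byte at offset 7: 0xF0 = 11110000 → 4-byte char (#3). Advance 4.
Byte at offset 11: 0xF0 = 11110000 → 4-byte char (#4). Advance 4.
Byte at offset 15: 0xF0 = 11110000 → 4-byte char (#5). Advance 4.
Byte at offset 19: 0x20 = 00100000 → 1-byte char (#6). Advance 1.
Byte at offset 20: 0xCF = 11001111 → 2-byte char (#7). Advance 2.
Byte at offset 22: 0xE3 = 11100011 → 3-byte char (#8). Advance 3.
Byte at offset 25: 0xE9 = 11101001 → 3-byte char (#9). Advance 3.
Byte at offset 28: 0xF0 = 11110000 → 4-byte char (#10). Advance 4.
Byte at offset 32: 0xE3 = 11100011 → 3-byte char (#11). Advance 3.
Byte at offset 35: 0xEA = 11101010 → 3-byte char (#12). Advance 3.
Reached end at offset 38 after 12 code points.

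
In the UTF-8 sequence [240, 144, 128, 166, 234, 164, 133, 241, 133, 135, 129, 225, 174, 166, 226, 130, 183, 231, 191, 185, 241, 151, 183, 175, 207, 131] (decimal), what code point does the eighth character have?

Offset 0: leading byte 0xF0 = 11110000 → 4-byte char #1 = F0 90 80 A6.
Offset 4: leading byte 0xEA = 11101010 → 3-byte char #2 = EA A4 85.
Offset 7: leading byte 0xF1 = 11110001 → 4-byte char #3 = F1 85 87 81.
Offset 11: leading byte 0xE1 = 11100001 → 3-byte char #4 = E1 AE A6.
Offset 14: leading byte 0xE2 = 11100010 → 3-byte char #5 = E2 82 B7.
Offset 17: leading byte 0xE7 = 11100111 → 3-byte char #6 = E7 BF B9.
Offset 20: leading byte 0xF1 = 11110001 → 4-byte char #7 = F1 97 B7 AF.
Offset 24: leading byte 0xCF = 11001111 → 2-byte char #8 = CF 83.
Leading byte 0xCF = 11001111 matches 110xxxxx → 2-byte sequence.
Byte 1: 0xCF = 11001111, payload 01111 (5 bits).
Byte 2: 0x83 = 10000011 (10xxxxxx ✓), payload 000011.
Concatenate: 01111000011 = 0x3C3 (11 bits → U+03C3).

U+03C3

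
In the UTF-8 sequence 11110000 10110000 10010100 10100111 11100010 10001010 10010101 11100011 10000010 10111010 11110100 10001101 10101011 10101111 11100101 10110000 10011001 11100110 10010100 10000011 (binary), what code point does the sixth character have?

Offset 0: leading byte 0xF0 = 11110000 → 4-byte char #1 = F0 B0 94 A7.
Offset 4: leading byte 0xE2 = 11100010 → 3-byte char #2 = E2 8A 95.
Offset 7: leading byte 0xE3 = 11100011 → 3-byte char #3 = E3 82 BA.
Offset 10: leading byte 0xF4 = 11110100 → 4-byte char #4 = F4 8D AB AF.
Offset 14: leading byte 0xE5 = 11100101 → 3-byte char #5 = E5 B0 99.
Offset 17: leading byte 0xE6 = 11100110 → 3-byte char #6 = E6 94 83.
Leading byte 0xE6 = 11100110 matches 1110xxxx → 3-byte sequence.
Byte 1: 0xE6 = 11100110, payload 0110 (4 bits).
Byte 2: 0x94 = 10010100 (10xxxxxx ✓), payload 010100.
Byte 3: 0x83 = 10000011 (10xxxxxx ✓), payload 000011.
Concatenate: 0110010100000011 = 0x6503 (16 bits → U+6503).

U+6503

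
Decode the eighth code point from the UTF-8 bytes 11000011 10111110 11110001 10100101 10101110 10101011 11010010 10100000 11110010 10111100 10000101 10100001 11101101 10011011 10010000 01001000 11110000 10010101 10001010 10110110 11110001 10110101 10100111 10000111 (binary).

U+759C7

Offset 0: leading byte 0xC3 = 11000011 → 2-byte char #1 = C3 BE.
Offset 2: leading byte 0xF1 = 11110001 → 4-byte char #2 = F1 A5 AE AB.
Offset 6: leading byte 0xD2 = 11010010 → 2-byte char #3 = D2 A0.
Offset 8: leading byte 0xF2 = 11110010 → 4-byte char #4 = F2 BC 85 A1.
Offset 12: leading byte 0xED = 11101101 → 3-byte char #5 = ED 9B 90.
Offset 15: leading byte 0x48 = 01001000 → 1-byte char #6 = 48.
Offset 16: leading byte 0xF0 = 11110000 → 4-byte char #7 = F0 95 8A B6.
Offset 20: leading byte 0xF1 = 11110001 → 4-byte char #8 = F1 B5 A7 87.
Leading byte 0xF1 = 11110001 matches 11110xxx → 4-byte sequence.
Byte 1: 0xF1 = 11110001, payload 001 (3 bits).
Byte 2: 0xB5 = 10110101 (10xxxxxx ✓), payload 110101.
Byte 3: 0xA7 = 10100111 (10xxxxxx ✓), payload 100111.
Byte 4: 0x87 = 10000111 (10xxxxxx ✓), payload 000111.
Concatenate: 001110101100111000111 = 0x759C7 (21 bits → U+759C7).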